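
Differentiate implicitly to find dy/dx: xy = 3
Differentiate the relation implicitly: treat y = y(x) and apply the chain rule, so every y-derivative picks up a y' = dy/dx factor.

With everything moved to the left-hand side, differentiate term by term:
  d/dx[xy] = x·y' + y
  d/dx[-3] = 0

Separating the contributions that come from x directly and those that come through y:
  without y':      y
  multiplying y':  x

so (y) + (x)·y' = 0, and therefore
  dy/dx = -(y)/(x) = -y/x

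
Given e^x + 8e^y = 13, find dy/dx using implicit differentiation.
Apply d/dx to both sides, remembering that y depends on x. Each occurrence of y therefore brings in a y' = dy/dx via the chain rule.

With F(x, y) equal to the left-hand side minus the right, differentiate F term by term:
  d/dx[e^(x)] = e^(x)
  d/dx[8e^(y)] = 8·y'·e^(y)
  d/dx[-13] = 0
Adding these up, d/dx[F] = 0 becomes
  (e^(x)) + (8e^(y))·y' = 0,
so isolating y',
  dy/dx = -(e^(x))/(8e^(y)) = -e^(x - y)/8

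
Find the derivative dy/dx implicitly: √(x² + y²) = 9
Take d/dx of both sides. Since y is implicitly a function of x, the chain rule attaches a y' = dy/dx factor whenever we differentiate through y.

Set F(x, y) = (left side) − (right side), so the curve is F = 0. Differentiating each term of F:
  d/dx[√(x^2 + y^2)] = (x + y·y')/√(x^2 + y^2)
  d/dx[-9] = 0

Collecting, the y'-free part is the partial derivative in x and the y' coefficient is the partial derivative in y:
  ∂F/∂x = x/√(x^2 + y^2)
  ∂F/∂y = y/√(x^2 + y^2)

so d/dx[F(x, y(x))] = ∂F/∂x + (∂F/∂y)·y' = 0. Rearranging,
  dy/dx = -(∂F/∂x)/(∂F/∂y) = -(x/√(x^2 + y^2))/(y/√(x^2 + y^2)) = -x/y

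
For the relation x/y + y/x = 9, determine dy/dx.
Differentiate the relation implicitly: treat y = y(x) and apply the chain rule, so every y-derivative picks up a y' = dy/dx factor.

With everything moved to the left-hand side, differentiate term by term:
  d/dx[x/y] = -x·y'/y^2 + 1/y
  d/dx[y/x] = y'/x - y/x^2
  d/dx[-9] = 0

Separating the contributions that come from x directly and those that come through y:
  without y':      1/y - y/x^2
  multiplying y':  -x/y^2 + 1/x

so (1/y - y/x^2) + (-x/y^2 + 1/x)·y' = 0, and therefore
  dy/dx = -(1/y - y/x^2)/(-x/y^2 + 1/x)
        = -((x - y)(x + y)/(x^2y))/(-(x - y)(x + y)/(xy^2)) = y/x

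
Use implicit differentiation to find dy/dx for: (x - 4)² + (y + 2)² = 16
Differentiate the relation implicitly: treat y = y(x) and apply the chain rule, so every y-derivative picks up a y' = dy/dx factor.

With everything moved to the left-hand side, differentiate term by term:
  d/dx[(x - 4)^2] = 2x - 8
  d/dx[(y + 2)^2] = 2·y'(y + 2)
  d/dx[-16] = 0

Separating the contributions that come from x directly and those that come through y:
  without y':      2x - 8
  multiplying y':  2y + 4

so (2x - 8) + (2y + 4)·y' = 0, and therefore
  dy/dx = -(2x - 8)/(2y + 4) = (4 - x)/(y + 2)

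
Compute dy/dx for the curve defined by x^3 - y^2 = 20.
Differentiate both sides with respect to x, treating y as y(x). By the chain rule, any term containing y contributes a factor of y' = dy/dx when we differentiate it.

Move every term to one side and write the relation as F(x, y) = 0. Term by term,
  d/dx[x^3] = 3x^2
  d/dx[-y^2] = -2y·y'
  d/dx[-20] = 0

The pieces without y' make up ∂F/∂x and the coefficient of y' is ∂F/∂y:
  ∂F/∂x = 3x^2,
  ∂F/∂y = -2y.

Since d/dx[F] = ∂F/∂x + (∂F/∂y)·y' = 0, solve for y':
  (∂F/∂y)·y' = -∂F/∂x
  dy/dx = -(∂F/∂x)/(∂F/∂y) = -(3x^2)/(-2y) = 3x^2/(2y)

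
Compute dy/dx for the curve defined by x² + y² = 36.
Take d/dx of both sides. Since y is implicitly a function of x, the chain rule attaches a y' = dy/dx factor whenever we differentiate through y.

Set F(x, y) = (left side) − (right side), so the curve is F = 0. Differentiating each term of F:
  d/dx[x^2] = 2x
  d/dx[y^2] = 2y·y'
  d/dx[-36] = 0

Collecting, the y'-free part is the partial derivative in x and the y' coefficient is the partial derivative in y:
  ∂F/∂x = 2x
  ∂F/∂y = 2y

so d/dx[F(x, y(x))] = ∂F/∂x + (∂F/∂y)·y' = 0. Rearranging,
  dy/dx = -(∂F/∂x)/(∂F/∂y) = -(2x)/(2y) = -x/y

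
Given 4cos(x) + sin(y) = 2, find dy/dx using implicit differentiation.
Apply d/dx to both sides, remembering that y depends on x. Each occurrence of y therefore brings in a y' = dy/dx via the chain rule.

With F(x, y) equal to the left-hand side minus the right, differentiate F term by term:
  d/dx[sin(y)] = y'·cos(y)
  d/dx[4cos(x)] = -4sin(x)
  d/dx[-2] = 0
Adding these up, d/dx[F] = 0 becomes
  (-4sin(x)) + (cos(y))·y' = 0,
so isolating y',
  dy/dx = -(-4sin(x))/(cos(y)) = 4sin(x)/cos(y)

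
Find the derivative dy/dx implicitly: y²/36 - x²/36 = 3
Apply d/dx to both sides, remembering that y depends on x. Each occurrence of y therefore brings in a y' = dy/dx via the chain rule.

With F(x, y) equal to the left-hand side minus the right, differentiate F term by term:
  d/dx[-x^2/36] = -x/18
  d/dx[y^2/36] = y·y'/18
  d/dx[-3] = 0
Adding these up, d/dx[F] = 0 becomes
  (-x/18) + (y/18)·y' = 0,
so isolating y',
  dy/dx = -(-x/18)/(y/18) = x/y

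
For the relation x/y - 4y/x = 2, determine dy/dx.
Differentiate both sides with respect to x, treating y as y(x). By the chain rule, any term containing y contributes a factor of y' = dy/dx when we differentiate it.

Move every term to one side and write the relation as F(x, y) = 0. Term by term,
  d/dx[x/y] = -x·y'/y^2 + 1/y
  d/dx[-4y/x] = -4·y'/x + 4y/x^2
  d/dx[-2] = 0

The pieces without y' make up ∂F/∂x and the coefficient of y' is ∂F/∂y:
  ∂F/∂x = 1/y + 4y/x^2,
  ∂F/∂y = -x/y^2 - 4/x.

Since d/dx[F] = ∂F/∂x + (∂F/∂y)·y' = 0, solve for y':
  (∂F/∂y)·y' = -∂F/∂x
  dy/dx = -(∂F/∂x)/(∂F/∂y) = -(1/y + 4y/x^2)/(-x/y^2 - 4/x)
        = -((x^2 + 4y^2)/(x^2y))/(-(x^2 + 4y^2)/(xy^2)) = y/x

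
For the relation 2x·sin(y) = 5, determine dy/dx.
Apply d/dx to both sides, remembering that y depends on x. Each occurrence of y therefore brings in a y' = dy/dx via the chain rule.

With F(x, y) equal to the left-hand side minus the right, differentiate F term by term:
  d/dx[2x·sin(y)] = 2x·y'·cos(y) + 2sin(y)
  d/dx[-5] = 0
Adding these up, d/dx[F] = 0 becomes
  (2sin(y)) + (2x·cos(y))·y' = 0,
so isolating y',
  dy/dx = -(2sin(y))/(2x·cos(y)) = -tan(y)/x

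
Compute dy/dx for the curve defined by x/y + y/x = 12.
Apply d/dx to both sides, remembering that y depends on x. Each occurrence of y therefore brings in a y' = dy/dx via the chain rule.

With F(x, y) equal to the left-hand side minus the right, differentiate F term by term:
  d/dx[x/y] = -x·y'/y^2 + 1/y
  d/dx[y/x] = y'/x - y/x^2
  d/dx[-12] = 0
Adding these up, d/dx[F] = 0 becomes
  (1/y - y/x^2) + (-x/y^2 + 1/x)·y' = 0,
so isolating y',
  dy/dx = -(1/y - y/x^2)/(-x/y^2 + 1/x)
        = -((x - y)(x + y)/(x^2y))/(-(x - y)(x + y)/(xy^2)) = y/x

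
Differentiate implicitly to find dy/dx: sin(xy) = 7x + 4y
Apply d/dx to both sides, remembering that y depends on x. Each occurrence of y therefore brings in a y' = dy/dx via the chain rule.

With F(x, y) equal to the left-hand side minus the right, differentiate F term by term:
  d/dx[-7x] = -7
  d/dx[-4y] = -4·y'
  d/dx[sin(xy)] = (x·y' + y)·cos(xy)
Adding these up, d/dx[F] = 0 becomes
  (y·cos(xy) - 7) + (x·cos(xy) - 4)·y' = 0,
so isolating y',
  dy/dx = -(y·cos(xy) - 7)/(x·cos(xy) - 4) = (-y·cos(xy) + 7)/(x·cos(xy) - 4)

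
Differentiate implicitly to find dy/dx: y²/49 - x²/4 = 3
Apply d/dx to both sides, remembering that y depends on x. Each occurrence of y therefore brings in a y' = dy/dx via the chain rule.

With F(x, y) equal to the left-hand side minus the right, differentiate F term by term:
  d/dx[-x^2/4] = -x/2
  d/dx[y^2/49] = 2y·y'/49
  d/dx[-3] = 0
Adding these up, d/dx[F] = 0 becomes
  (-x/2) + (2y/49)·y' = 0,
so isolating y',
  dy/dx = -(-x/2)/(2y/49) = 49x/(4y)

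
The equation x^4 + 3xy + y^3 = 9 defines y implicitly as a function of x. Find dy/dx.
Take d/dx of both sides. Since y is implicitly a function of x, the chain rule attaches a y' = dy/dx factor whenever we differentiate through y.

Set F(x, y) = (left side) − (right side), so the curve is F = 0. Differentiating each term of F:
  d/dx[x^4] = 4x^3
  d/dx[3xy] = 3x·y' + 3y
  d/dx[y^3] = 3y^2·y'
  d/dx[-9] = 0

Collecting, the y'-free part is the partial derivative in x and the y' coefficient is the partial derivative in y:
  ∂F/∂x = 4x^3 + 3y
  ∂F/∂y = 3x + 3y^2

so d/dx[F(x, y(x))] = ∂F/∂x + (∂F/∂y)·y' = 0. Rearranging,
  dy/dx = -(∂F/∂x)/(∂F/∂y) = -(4x^3 + 3y)/(3x + 3y^2) = (-4x^3/3 - y)/(x + y^2)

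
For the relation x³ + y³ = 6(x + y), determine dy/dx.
Differentiate both sides with respect to x, treating y as y(x). By the chain rule, any term containing y contributes a factor of y' = dy/dx when we differentiate it.

Move every term to one side and write the relation as F(x, y) = 0. Term by term,
  d/dx[x^3] = 3x^2
  d/dx[-6x] = -6
  d/dx[y^3] = 3y^2·y'
  d/dx[-6y] = -6·y'

The pieces without y' make up ∂F/∂x and the coefficient of y' is ∂F/∂y:
  ∂F/∂x = 3x^2 - 6,
  ∂F/∂y = 3y^2 - 6.

Since d/dx[F] = ∂F/∂x + (∂F/∂y)·y' = 0, solve for y':
  (∂F/∂y)·y' = -∂F/∂x
  dy/dx = -(∂F/∂x)/(∂F/∂y) = -(3x^2 - 6)/(3y^2 - 6) = (2 - x^2)/(y^2 - 2)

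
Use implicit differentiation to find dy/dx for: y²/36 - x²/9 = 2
Apply d/dx to both sides, remembering that y depends on x. Each occurrence of y therefore brings in a y' = dy/dx via the chain rule.

With F(x, y) equal to the left-hand side minus the right, differentiate F term by term:
  d/dx[-x^2/9] = -2x/9
  d/dx[y^2/36] = y·y'/18
  d/dx[-2] = 0
Adding these up, d/dx[F] = 0 becomes
  (-2x/9) + (y/18)·y' = 0,
so isolating y',
  dy/dx = -(-2x/9)/(y/18) = 4x/y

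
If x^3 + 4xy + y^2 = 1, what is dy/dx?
Take d/dx of both sides. Since y is implicitly a function of x, the chain rule attaches a y' = dy/dx factor whenever we differentiate through y.

Set F(x, y) = (left side) − (right side), so the curve is F = 0. Differentiating each term of F:
  d/dx[x^3] = 3x^2
  d/dx[4xy] = 4x·y' + 4y
  d/dx[y^2] = 2y·y'
  d/dx[-1] = 0

Collecting, the y'-free part is the partial derivative in x and the y' coefficient is the partial derivative in y:
  ∂F/∂x = 3x^2 + 4y
  ∂F/∂y = 4x + 2y

so d/dx[F(x, y(x))] = ∂F/∂x + (∂F/∂y)·y' = 0. Rearranging,
  dy/dx = -(∂F/∂x)/(∂F/∂y) = -(3x^2 + 4y)/(4x + 2y) = (-3x^2 - 4y)/(2(2x + y))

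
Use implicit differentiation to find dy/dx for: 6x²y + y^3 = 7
Differentiate both sides with respect to x, treating y as y(x). By the chain rule, any term containing y contributes a factor of y' = dy/dx when we differentiate it.

Move every term to one side and write the relation as F(x, y) = 0. Term by term,
  d/dx[6x^2y] = 6x^2·y' + 12xy
  d/dx[y^3] = 3y^2·y'
  d/dx[-7] = 0

The pieces without y' make up ∂F/∂x and the coefficient of y' is ∂F/∂y:
  ∂F/∂x = 12xy,
  ∂F/∂y = 6x^2 + 3y^2.

Since d/dx[F] = ∂F/∂x + (∂F/∂y)·y' = 0, solve for y':
  (∂F/∂y)·y' = -∂F/∂x
  dy/dx = -(∂F/∂x)/(∂F/∂y) = -(12xy)/(6x^2 + 3y^2) = -4xy/(2x^2 + y^2)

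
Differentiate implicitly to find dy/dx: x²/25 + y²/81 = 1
Take d/dx of both sides. Since y is implicitly a function of x, the chain rule attaches a y' = dy/dx factor whenever we differentiate through y.

Set F(x, y) = (left side) − (right side), so the curve is F = 0. Differentiating each term of F:
  d/dx[x^2/25] = 2x/25
  d/dx[y^2/81] = 2y·y'/81
  d/dx[-1] = 0

Collecting, the y'-free part is the partial derivative in x and the y' coefficient is the partial derivative in y:
  ∂F/∂x = 2x/25
  ∂F/∂y = 2y/81

so d/dx[F(x, y(x))] = ∂F/∂x + (∂F/∂y)·y' = 0. Rearranging,
  dy/dx = -(∂F/∂x)/(∂F/∂y) = -(2x/25)/(2y/81) = -81x/(25y)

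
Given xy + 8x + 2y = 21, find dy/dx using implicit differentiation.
Take d/dx of both sides. Since y is implicitly a function of x, the chain rule attaches a y' = dy/dx factor whenever we differentiate through y.

Set F(x, y) = (left side) − (right side), so the curve is F = 0. Differentiating each term of F:
  d/dx[xy] = x·y' + y
  d/dx[8x] = 8
  d/dx[2y] = 2·y'
  d/dx[-21] = 0

Collecting, the y'-free part is the partial derivative in x and the y' coefficient is the partial derivative in y:
  ∂F/∂x = y + 8
  ∂F/∂y = x + 2

so d/dx[F(x, y(x))] = ∂F/∂x + (∂F/∂y)·y' = 0. Rearranging,
  dy/dx = -(∂F/∂x)/(∂F/∂y) = -(y + 8)/(x + 2) = (-y - 8)/(x + 2)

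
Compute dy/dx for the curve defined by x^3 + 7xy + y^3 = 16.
Differentiate both sides with respect to x, treating y as y(x). By the chain rule, any term containing y contributes a factor of y' = dy/dx when we differentiate it.

Move every term to one side and write the relation as F(x, y) = 0. Term by term,
  d/dx[x^3] = 3x^2
  d/dx[7xy] = 7x·y' + 7y
  d/dx[y^3] = 3y^2·y'
  d/dx[-16] = 0

The pieces without y' make up ∂F/∂x and the coefficient of y' is ∂F/∂y:
  ∂F/∂x = 3x^2 + 7y,
  ∂F/∂y = 7x + 3y^2.

Since d/dx[F] = ∂F/∂x + (∂F/∂y)·y' = 0, solve for y':
  (∂F/∂y)·y' = -∂F/∂x
  dy/dx = -(∂F/∂x)/(∂F/∂y) = -(3x^2 + 7y)/(7x + 3y^2) = (-3x^2 - 7y)/(7x + 3y^2)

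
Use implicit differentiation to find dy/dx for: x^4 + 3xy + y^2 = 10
Take d/dx of both sides. Since y is implicitly a function of x, the chain rule attaches a y' = dy/dx factor whenever we differentiate through y.

Set F(x, y) = (left side) − (right side), so the curve is F = 0. Differentiating each term of F:
  d/dx[x^4] = 4x^3
  d/dx[3xy] = 3x·y' + 3y
  d/dx[y^2] = 2y·y'
  d/dx[-10] = 0

Collecting, the y'-free part is the partial derivative in x and the y' coefficient is the partial derivative in y:
  ∂F/∂x = 4x^3 + 3y
  ∂F/∂y = 3x + 2y

so d/dx[F(x, y(x))] = ∂F/∂x + (∂F/∂y)·y' = 0. Rearranging,
  dy/dx = -(∂F/∂x)/(∂F/∂y) = -(4x^3 + 3y)/(3x + 2y) = (-4x^3 - 3y)/(3x + 2y)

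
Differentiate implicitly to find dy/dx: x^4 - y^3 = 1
Take d/dx of both sides. Since y is implicitly a function of x, the chain rule attaches a y' = dy/dx factor whenever we differentiate through y.

Set F(x, y) = (left side) − (right side), so the curve is F = 0. Differentiating each term of F:
  d/dx[x^4] = 4x^3
  d/dx[-y^3] = -3y^2·y'
  d/dx[-1] = 0

Collecting, the y'-free part is the partial derivative in x and the y' coefficient is the partial derivative in y:
  ∂F/∂x = 4x^3
  ∂F/∂y = -3y^2

so d/dx[F(x, y(x))] = ∂F/∂x + (∂F/∂y)·y' = 0. Rearranging,
  dy/dx = -(∂F/∂x)/(∂F/∂y) = -(4x^3)/(-3y^2) = 4x^3/(3y^2)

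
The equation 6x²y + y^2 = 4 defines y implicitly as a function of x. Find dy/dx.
Take d/dx of both sides. Since y is implicitly a function of x, the chain rule attaches a y' = dy/dx factor whenever we differentiate through y.

Set F(x, y) = (left side) − (right side), so the curve is F = 0. Differentiating each term of F:
  d/dx[6x^2y] = 6x^2·y' + 12xy
  d/dx[y^2] = 2y·y'
  d/dx[-4] = 0

Collecting, the y'-free part is the partial derivative in x and the y' coefficient is the partial derivative in y:
  ∂F/∂x = 12xy
  ∂F/∂y = 6x^2 + 2y

so d/dx[F(x, y(x))] = ∂F/∂x + (∂F/∂y)·y' = 0. Rearranging,
  dy/dx = -(∂F/∂x)/(∂F/∂y) = -(12xy)/(6x^2 + 2y) = -6xy/(3x^2 + y)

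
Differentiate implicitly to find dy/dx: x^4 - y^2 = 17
Differentiate both sides with respect to x, treating y as y(x). By the chain rule, any term containing y contributes a factor of y' = dy/dx when we differentiate it.

Move every term to one side and write the relation as F(x, y) = 0. Term by term,
  d/dx[x^4] = 4x^3
  d/dx[-y^2] = -2y·y'
  d/dx[-17] = 0

The pieces without y' make up ∂F/∂x and the coefficient of y' is ∂F/∂y:
  ∂F/∂x = 4x^3,
  ∂F/∂y = -2y.

Since d/dx[F] = ∂F/∂x + (∂F/∂y)·y' = 0, solve for y':
  (∂F/∂y)·y' = -∂F/∂x
  dy/dx = -(∂F/∂x)/(∂F/∂y) = -(4x^3)/(-2y) = 2x^3/y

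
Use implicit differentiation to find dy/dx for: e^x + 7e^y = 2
Differentiate both sides with respect to x, treating y as y(x). By the chain rule, any term containing y contributes a factor of y' = dy/dx when we differentiate it.

Move every term to one side and write the relation as F(x, y) = 0. Term by term,
  d/dx[e^(x)] = e^(x)
  d/dx[7e^(y)] = 7·y'·e^(y)
  d/dx[-2] = 0

The pieces without y' make up ∂F/∂x and the coefficient of y' is ∂F/∂y:
  ∂F/∂x = e^(x),
  ∂F/∂y = 7e^(y).

Since d/dx[F] = ∂F/∂x + (∂F/∂y)·y' = 0, solve for y':
  (∂F/∂y)·y' = -∂F/∂x
  dy/dx = -(∂F/∂x)/(∂F/∂y) = -(e^(x))/(7e^(y)) = -e^(x - y)/7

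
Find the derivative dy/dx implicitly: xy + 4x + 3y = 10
Differentiate the relation implicitly: treat y = y(x) and apply the chain rule, so every y-derivative picks up a y' = dy/dx factor.

With everything moved to the left-hand side, differentiate term by term:
  d/dx[xy] = x·y' + y
  d/dx[4x] = 4
  d/dx[3y] = 3·y'
  d/dx[-10] = 0

Separating the contributions that come from x directly and those that come through y:
  without y':      y + 4
  multiplying y':  x + 3

so (y + 4) + (x + 3)·y' = 0, and therefore
  dy/dx = -(y + 4)/(x + 3) = (-y - 4)/(x + 3)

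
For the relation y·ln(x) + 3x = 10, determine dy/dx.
Differentiate both sides with respect to x, treating y as y(x). By the chain rule, any term containing y contributes a factor of y' = dy/dx when we differentiate it.

Move every term to one side and write the relation as F(x, y) = 0. Term by term,
  d/dx[3x] = 3
  d/dx[y·ln(x)] = y'·ln(x) + y/x
  d/dx[-10] = 0

The pieces without y' make up ∂F/∂x and the coefficient of y' is ∂F/∂y:
  ∂F/∂x = 3 + y/x,
  ∂F/∂y = ln(x).

Since d/dx[F] = ∂F/∂x + (∂F/∂y)·y' = 0, solve for y':
  (∂F/∂y)·y' = -∂F/∂x
  dy/dx = -(∂F/∂x)/(∂F/∂y) = -(3 + y/x)/(ln(x))
        = -((3x + y)/x)/(ln(x)) = (-3x - y)/(x·ln(x))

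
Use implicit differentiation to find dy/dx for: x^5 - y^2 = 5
Apply d/dx to both sides, remembering that y depends on x. Each occurrence of y therefore brings in a y' = dy/dx via the chain rule.

With F(x, y) equal to the left-hand side minus the right, differentiate F term by term:
  d/dx[x^5] = 5x^4
  d/dx[-y^2] = -2y·y'
  d/dx[-5] = 0
Adding these up, d/dx[F] = 0 becomes
  (5x^4) + (-2y)·y' = 0,
so isolating y',
  dy/dx = -(5x^4)/(-2y) = 5x^4/(2y)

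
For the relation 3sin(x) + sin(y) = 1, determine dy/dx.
Take d/dx of both sides. Since y is implicitly a function of x, the chain rule attaches a y' = dy/dx factor whenever we differentiate through y.

Set F(x, y) = (left side) − (right side), so the curve is F = 0. Differentiating each term of F:
  d/dx[3sin(x)] = 3cos(x)
  d/dx[sin(y)] = y'·cos(y)
  d/dx[-1] = 0

Collecting, the y'-free part is the partial derivative in x and the y' coefficient is the partial derivative in y:
  ∂F/∂x = 3cos(x)
  ∂F/∂y = cos(y)

so d/dx[F(x, y(x))] = ∂F/∂x + (∂F/∂y)·y' = 0. Rearranging,
  dy/dx = -(∂F/∂x)/(∂F/∂y) = -(3cos(x))/(cos(y)) = -3cos(x)/cos(y)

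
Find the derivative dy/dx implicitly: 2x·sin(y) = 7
Differentiate both sides with respect to x, treating y as y(x). By the chain rule, any term containing y contributes a factor of y' = dy/dx when we differentiate it.

Move every term to one side and write the relation as F(x, y) = 0. Term by term,
  d/dx[2x·sin(y)] = 2x·y'·cos(y) + 2sin(y)
  d/dx[-7] = 0

The pieces without y' make up ∂F/∂x and the coefficient of y' is ∂F/∂y:
  ∂F/∂x = 2sin(y),
  ∂F/∂y = 2x·cos(y).

Since d/dx[F] = ∂F/∂x + (∂F/∂y)·y' = 0, solve for y':
  (∂F/∂y)·y' = -∂F/∂x
  dy/dx = -(∂F/∂x)/(∂F/∂y) = -(2sin(y))/(2x·cos(y)) = -tan(y)/x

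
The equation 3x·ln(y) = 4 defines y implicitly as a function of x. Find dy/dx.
Take d/dx of both sides. Since y is implicitly a function of x, the chain rule attaches a y' = dy/dx factor whenever we differentiate through y.

Set F(x, y) = (left side) − (right side), so the curve is F = 0. Differentiating each term of F:
  d/dx[3x·ln(y)] = 3x·y'/y + 3ln(y)
  d/dx[-4] = 0

Collecting, the y'-free part is the partial derivative in x and the y' coefficient is the partial derivative in y:
  ∂F/∂x = 3ln(y)
  ∂F/∂y = 3x/y

so d/dx[F(x, y(x))] = ∂F/∂x + (∂F/∂y)·y' = 0. Rearranging,
  dy/dx = -(∂F/∂x)/(∂F/∂y) = -(3ln(y))/(3x/y) = -y·ln(y)/x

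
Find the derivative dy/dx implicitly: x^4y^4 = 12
Differentiate the relation implicitly: treat y = y(x) and apply the chain rule, so every y-derivative picks up a y' = dy/dx factor.

With everything moved to the left-hand side, differentiate term by term:
  d/dx[x^4y^4] = 4x^4y^3·y' + 4x^3y^4
  d/dx[-12] = 0

Separating the contributions that come from x directly and those that come through y:
  without y':      4x^3y^4
  multiplying y':  4x^4y^3

so (4x^3y^4) + (4x^4y^3)·y' = 0, and therefore
  dy/dx = -(4x^3y^4)/(4x^4y^3) = -y/x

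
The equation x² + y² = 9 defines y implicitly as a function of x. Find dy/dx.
Take d/dx of both sides. Since y is implicitly a function of x, the chain rule attaches a y' = dy/dx factor whenever we differentiate through y.

Set F(x, y) = (left side) − (right side), so the curve is F = 0. Differentiating each term of F:
  d/dx[x^2] = 2x
  d/dx[y^2] = 2y·y'
  d/dx[-9] = 0

Collecting, the y'-free part is the partial derivative in x and the y' coefficient is the partial derivative in y:
  ∂F/∂x = 2x
  ∂F/∂y = 2y

so d/dx[F(x, y(x))] = ∂F/∂x + (∂F/∂y)·y' = 0. Rearranging,
  dy/dx = -(∂F/∂x)/(∂F/∂y) = -(2x)/(2y) = -x/y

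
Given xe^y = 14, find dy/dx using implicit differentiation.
Take d/dx of both sides. Since y is implicitly a function of x, the chain rule attaches a y' = dy/dx factor whenever we differentiate through y.

Set F(x, y) = (left side) − (right side), so the curve is F = 0. Differentiating each term of F:
  d/dx[x·e^(y)] = x·y'·e^(y) + e^(y)
  d/dx[-14] = 0

Collecting, the y'-free part is the partial derivative in x and the y' coefficient is the partial derivative in y:
  ∂F/∂x = e^(y)
  ∂F/∂y = x·e^(y)

so d/dx[F(x, y(x))] = ∂F/∂x + (∂F/∂y)·y' = 0. Rearranging,
  dy/dx = -(∂F/∂x)/(∂F/∂y) = -(e^(y))/(x·e^(y)) = -1/x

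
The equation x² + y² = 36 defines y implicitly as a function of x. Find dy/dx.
Apply d/dx to both sides, remembering that y depends on x. Each occurrence of y therefore brings in a y' = dy/dx via the chain rule.

With F(x, y) equal to the left-hand side minus the right, differentiate F term by term:
  d/dx[x^2] = 2x
  d/dx[y^2] = 2y·y'
  d/dx[-36] = 0
Adding these up, d/dx[F] = 0 becomes
  (2x) + (2y)·y' = 0,
so isolating y',
  dy/dx = -(2x)/(2y) = -x/y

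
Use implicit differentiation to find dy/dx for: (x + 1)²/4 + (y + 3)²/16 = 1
Take d/dx of both sides. Since y is implicitly a function of x, the chain rule attaches a y' = dy/dx factor whenever we differentiate through y.

Set F(x, y) = (left side) − (right side), so the curve is F = 0. Differentiating each term of F:
  d/dx[(x + 1)^2/4] = x/2 + 1/2
  d/dx[(y + 3)^2/16] = y'(y + 3)/8
  d/dx[-1] = 0

Collecting, the y'-free part is the partial derivative in x and the y' coefficient is the partial derivative in y:
  ∂F/∂x = x/2 + 1/2
  ∂F/∂y = y/8 + 3/8

so d/dx[F(x, y(x))] = ∂F/∂x + (∂F/∂y)·y' = 0. Rearranging,
  dy/dx = -(∂F/∂x)/(∂F/∂y) = -(x/2 + 1/2)/(y/8 + 3/8)
        = -((x + 1)/2)/((y + 3)/8) = 4(-x - 1)/(y + 3)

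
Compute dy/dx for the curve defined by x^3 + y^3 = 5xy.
Apply d/dx to both sides, remembering that y depends on x. Each occurrence of y therefore brings in a y' = dy/dx via the chain rule.

With F(x, y) equal to the left-hand side minus the right, differentiate F term by term:
  d/dx[x^3] = 3x^2
  d/dx[-5xy] = -5x·y' - 5y
  d/dx[y^3] = 3y^2·y'
Adding these up, d/dx[F] = 0 becomes
  (3x^2 - 5y) + (-5x + 3y^2)·y' = 0,
so isolating y',
  dy/dx = -(3x^2 - 5y)/(-5x + 3y^2) = (3x^2 - 5y)/(5x - 3y^2)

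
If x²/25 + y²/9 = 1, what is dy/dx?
Differentiate the relation implicitly: treat y = y(x) and apply the chain rule, so every y-derivative picks up a y' = dy/dx factor.

With everything moved to the left-hand side, differentiate term by term:
  d/dx[x^2/25] = 2x/25
  d/dx[y^2/9] = 2y·y'/9
  d/dx[-1] = 0

Separating the contributions that come from x directly and those that come through y:
  without y':      2x/25
  multiplying y':  2y/9

so (2x/25) + (2y/9)·y' = 0, and therefore
  dy/dx = -(2x/25)/(2y/9) = -9x/(25y)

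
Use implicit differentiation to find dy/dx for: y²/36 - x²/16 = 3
Apply d/dx to both sides, remembering that y depends on x. Each occurrence of y therefore brings in a y' = dy/dx via the chain rule.

With F(x, y) equal to the left-hand side minus the right, differentiate F term by term:
  d/dx[-x^2/16] = -x/8
  d/dx[y^2/36] = y·y'/18
  d/dx[-3] = 0
Adding these up, d/dx[F] = 0 becomes
  (-x/8) + (y/18)·y' = 0,
so isolating y',
  dy/dx = -(-x/8)/(y/18) = 9x/(4y)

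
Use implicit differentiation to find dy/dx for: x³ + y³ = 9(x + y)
Apply d/dx to both sides, remembering that y depends on x. Each occurrence of y therefore brings in a y' = dy/dx via the chain rule.

With F(x, y) equal to the left-hand side minus the right, differentiate F term by term:
  d/dx[x^3] = 3x^2
  d/dx[-9x] = -9
  d/dx[y^3] = 3y^2·y'
  d/dx[-9y] = -9·y'
Adding these up, d/dx[F] = 0 becomes
  (3x^2 - 9) + (3y^2 - 9)·y' = 0,
so isolating y',
  dy/dx = -(3x^2 - 9)/(3y^2 - 9) = (3 - x^2)/(y^2 - 3)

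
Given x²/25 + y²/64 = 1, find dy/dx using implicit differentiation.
Apply d/dx to both sides, remembering that y depends on x. Each occurrence of y therefore brings in a y' = dy/dx via the chain rule.

With F(x, y) equal to the left-hand side minus the right, differentiate F term by term:
  d/dx[x^2/25] = 2x/25
  d/dx[y^2/64] = y·y'/32
  d/dx[-1] = 0
Adding these up, d/dx[F] = 0 becomes
  (2x/25) + (y/32)·y' = 0,
so isolating y',
  dy/dx = -(2x/25)/(y/32) = -64x/(25y)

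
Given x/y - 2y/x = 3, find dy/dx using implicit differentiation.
Take d/dx of both sides. Since y is implicitly a function of x, the chain rule attaches a y' = dy/dx factor whenever we differentiate through y.

Set F(x, y) = (left side) − (right side), so the curve is F = 0. Differentiating each term of F:
  d/dx[x/y] = -x·y'/y^2 + 1/y
  d/dx[-2y/x] = -2·y'/x + 2y/x^2
  d/dx[-3] = 0

Collecting, the y'-free part is the partial derivative in x and the y' coefficient is the partial derivative in y:
  ∂F/∂x = 1/y + 2y/x^2
  ∂F/∂y = -x/y^2 - 2/x

so d/dx[F(x, y(x))] = ∂F/∂x + (∂F/∂y)·y' = 0. Rearranging,
  dy/dx = -(∂F/∂x)/(∂F/∂y) = -(1/y + 2y/x^2)/(-x/y^2 - 2/x)
        = -((x^2 + 2y^2)/(x^2y))/(-(x^2 + 2y^2)/(xy^2)) = y/x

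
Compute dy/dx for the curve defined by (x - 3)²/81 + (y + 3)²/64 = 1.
Apply d/dx to both sides, remembering that y depends on x. Each occurrence of y therefore brings in a y' = dy/dx via the chain rule.

With F(x, y) equal to the left-hand side minus the right, differentiate F term by term:
  d/dx[(x - 3)^2/81] = 2x/81 - 2/27
  d/dx[(y + 3)^2/64] = y'(y + 3)/32
  d/dx[-1] = 0
Adding these up, d/dx[F] = 0 becomes
  (2x/81 - 2/27) + (y/32 + 3/32)·y' = 0,
so isolating y',
  dy/dx = -(2x/81 - 2/27)/(y/32 + 3/32)
        = -(2(x - 3)/81)/((y + 3)/32) = 64(3 - x)/(81(y + 3))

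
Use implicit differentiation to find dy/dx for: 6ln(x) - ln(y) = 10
Differentiate the relation implicitly: treat y = y(x) and apply the chain rule, so every y-derivative picks up a y' = dy/dx factor.

With everything moved to the left-hand side, differentiate term by term:
  d/dx[6ln(x)] = 6/x
  d/dx[-ln(y)] = -y'/y
  d/dx[-10] = 0

Separating the contributions that come from x directly and those that come through y:
  without y':      6/x
  multiplying y':  -1/y

so (6/x) + (-1/y)·y' = 0, and therefore
  dy/dx = -(6/x)/(-1/y) = 6y/x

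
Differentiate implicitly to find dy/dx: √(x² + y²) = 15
Apply d/dx to both sides, remembering that y depends on x. Each occurrence of y therefore brings in a y' = dy/dx via the chain rule.

With F(x, y) equal to the left-hand side minus the right, differentiate F term by term:
  d/dx[√(x^2 + y^2)] = (x + y·y')/√(x^2 + y^2)
  d/dx[-15] = 0
Adding these up, d/dx[F] = 0 becomes
  (x/√(x^2 + y^2)) + (y/√(x^2 + y^2))·y' = 0,
so isolating y',
  dy/dx = -(x/√(x^2 + y^2))/(y/√(x^2 + y^2)) = -x/y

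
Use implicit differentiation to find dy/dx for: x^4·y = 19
Take d/dx of both sides. Since y is implicitly a function of x, the chain rule attaches a y' = dy/dx factor whenever we differentiate through y.

Set F(x, y) = (left side) − (right side), so the curve is F = 0. Differentiating each term of F:
  d/dx[x^4y] = x^4·y' + 4x^3y
  d/dx[-19] = 0

Collecting, the y'-free part is the partial derivative in x and the y' coefficient is the partial derivative in y:
  ∂F/∂x = 4x^3y
  ∂F/∂y = x^4

so d/dx[F(x, y(x))] = ∂F/∂x + (∂F/∂y)·y' = 0. Rearranging,
  dy/dx = -(∂F/∂x)/(∂F/∂y) = -(4x^3y)/(x^4) = -4y/x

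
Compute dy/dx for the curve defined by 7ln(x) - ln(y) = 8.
Apply d/dx to both sides, remembering that y depends on x. Each occurrence of y therefore brings in a y' = dy/dx via the chain rule.

With F(x, y) equal to the left-hand side minus the right, differentiate F term by term:
  d/dx[7ln(x)] = 7/x
  d/dx[-ln(y)] = -y'/y
  d/dx[-8] = 0
Adding these up, d/dx[F] = 0 becomes
  (7/x) + (-1/y)·y' = 0,
so isolating y',
  dy/dx = -(7/x)/(-1/y) = 7y/x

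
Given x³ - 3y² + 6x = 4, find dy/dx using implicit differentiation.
Differentiate both sides with respect to x, treating y as y(x). By the chain rule, any term containing y contributes a factor of y' = dy/dx when we differentiate it.

Move every term to one side and write the relation as F(x, y) = 0. Term by term,
  d/dx[x^3] = 3x^2
  d/dx[6x] = 6
  d/dx[-3y^2] = -6y·y'
  d/dx[-4] = 0

The pieces without y' make up ∂F/∂x and the coefficient of y' is ∂F/∂y:
  ∂F/∂x = 3x^2 + 6,
  ∂F/∂y = -6y.

Since d/dx[F] = ∂F/∂x + (∂F/∂y)·y' = 0, solve for y':
  (∂F/∂y)·y' = -∂F/∂x
  dy/dx = -(∂F/∂x)/(∂F/∂y) = -(3x^2 + 6)/(-6y) = (x^2 + 2)/(2y)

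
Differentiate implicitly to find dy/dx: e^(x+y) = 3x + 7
Apply d/dx to both sides, remembering that y depends on x. Each occurrence of y therefore brings in a y' = dy/dx via the chain rule.

With F(x, y) equal to the left-hand side minus the right, differentiate F term by term:
  d/dx[-3x] = -3
  d/dx[e^(x + y)] = (y' + 1)·e^(x + y)
  d/dx[-7] = 0
Adding these up, d/dx[F] = 0 becomes
  (e^(x + y) - 3) + (e^(x + y))·y' = 0,
so isolating y',
  dy/dx = -(e^(x + y) - 3)/(e^(x + y)) = 3e^(-x - y) - 1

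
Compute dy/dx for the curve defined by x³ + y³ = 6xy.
Differentiate the relation implicitly: treat y = y(x) and apply the chain rule, so every y-derivative picks up a y' = dy/dx factor.

With everything moved to the left-hand side, differentiate term by term:
  d/dx[x^3] = 3x^2
  d/dx[-6xy] = -6x·y' - 6y
  d/dx[y^3] = 3y^2·y'

Separating the contributions that come from x directly and those that come through y:
  without y':      3x^2 - 6y
  multiplying y':  -6x + 3y^2

so (3x^2 - 6y) + (-6x + 3y^2)·y' = 0, and therefore
  dy/dx = -(3x^2 - 6y)/(-6x + 3y^2) = (x^2 - 2y)/(2x - y^2)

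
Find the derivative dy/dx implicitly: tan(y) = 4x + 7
Take d/dx of both sides. Since y is implicitly a function of x, the chain rule attaches a y' = dy/dx factor whenever we differentiate through y.

Set F(x, y) = (left side) − (right side), so the curve is F = 0. Differentiating each term of F:
  d/dx[-4x] = -4
  d/dx[tan(y)] = y'(tan(y)^2 + 1)
  d/dx[-7] = 0

Collecting, the y'-free part is the partial derivative in x and the y' coefficient is the partial derivative in y:
  ∂F/∂x = -4
  ∂F/∂y = tan(y)^2 + 1

so d/dx[F(x, y(x))] = ∂F/∂x + (∂F/∂y)·y' = 0. Rearranging,
  dy/dx = -(∂F/∂x)/(∂F/∂y) = -(-4)/(tan(y)^2 + 1) = 4cos(y)^2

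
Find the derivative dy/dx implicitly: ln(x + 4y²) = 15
Differentiate both sides with respect to x, treating y as y(x). By the chain rule, any term containing y contributes a factor of y' = dy/dx when we differentiate it.

Move every term to one side and write the relation as F(x, y) = 0. Term by term,
  d/dx[ln(x + 4y^2)] = (8y·y' + 1)/(x + 4y^2)
  d/dx[-15] = 0

The pieces without y' make up ∂F/∂x and the coefficient of y' is ∂F/∂y:
  ∂F/∂x = 1/(x + 4y^2),
  ∂F/∂y = 8y/(x + 4y^2).

Since d/dx[F] = ∂F/∂x + (∂F/∂y)·y' = 0, solve for y':
  (∂F/∂y)·y' = -∂F/∂x
  dy/dx = -(∂F/∂x)/(∂F/∂y) = -(1/(x + 4y^2))/(8y/(x + 4y^2)) = -1/(8y)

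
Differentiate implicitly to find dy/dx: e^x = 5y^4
Differentiate the relation implicitly: treat y = y(x) and apply the chain rule, so every y-derivative picks up a y' = dy/dx factor.

With everything moved to the left-hand side, differentiate term by term:
  d/dx[-5y^4] = -20y^3·y'
  d/dx[e^(x)] = e^(x)

Separating the contributions that come from x directly and those that come through y:
  without y':      e^(x)
  multiplying y':  -20y^3

so (e^(x)) + (-20y^3)·y' = 0, and therefore
  dy/dx = -(e^(x))/(-20y^3) = e^(x)/(20y^3)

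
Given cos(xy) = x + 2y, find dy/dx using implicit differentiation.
Differentiate the relation implicitly: treat y = y(x) and apply the chain rule, so every y-derivative picks up a y' = dy/dx factor.

With everything moved to the left-hand side, differentiate term by term:
  d/dx[-x] = -1
  d/dx[-2y] = -2·y'
  d/dx[cos(xy)] = -(x·y' + y)·sin(xy)

Separating the contributions that come from x directly and those that come through y:
  without y':      -y·sin(xy) - 1
  multiplying y':  -x·sin(xy) - 2

so (-y·sin(xy) - 1) + (-x·sin(xy) - 2)·y' = 0, and therefore
  dy/dx = -(-y·sin(xy) - 1)/(-x·sin(xy) - 2) = -(y·sin(xy) + 1)/(x·sin(xy) + 2)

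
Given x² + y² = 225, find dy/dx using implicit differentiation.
Differentiate both sides with respect to x, treating y as y(x). By the chain rule, any term containing y contributes a factor of y' = dy/dx when we differentiate it.

Move every term to one side and write the relation as F(x, y) = 0. Term by term,
  d/dx[x^2] = 2x
  d/dx[y^2] = 2y·y'
  d/dx[-225] = 0

The pieces without y' make up ∂F/∂x and the coefficient of y' is ∂F/∂y:
  ∂F/∂x = 2x,
  ∂F/∂y = 2y.

Since d/dx[F] = ∂F/∂x + (∂F/∂y)·y' = 0, solve for y':
  (∂F/∂y)·y' = -∂F/∂x
  dy/dx = -(∂F/∂x)/(∂F/∂y) = -(2x)/(2y) = -x/y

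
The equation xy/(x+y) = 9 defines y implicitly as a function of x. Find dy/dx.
Differentiate both sides with respect to x, treating y as y(x). By the chain rule, any term containing y contributes a factor of y' = dy/dx when we differentiate it.

Move every term to one side and write the relation as F(x, y) = 0. Term by term,
  d/dx[xy/(x + y)] = xy(-y' - 1)/(x + y)^2 + x·y'/(x + y) + y/(x + y)
  d/dx[-9] = 0

The pieces without y' make up ∂F/∂x and the coefficient of y' is ∂F/∂y:
  ∂F/∂x = -xy/(x + y)^2 + y/(x + y),
  ∂F/∂y = -xy/(x + y)^2 + x/(x + y).

Since d/dx[F] = ∂F/∂x + (∂F/∂y)·y' = 0, solve for y':
  (∂F/∂y)·y' = -∂F/∂x
  dy/dx = -(∂F/∂x)/(∂F/∂y) = -(-xy/(x + y)^2 + y/(x + y))/(-xy/(x + y)^2 + x/(x + y))
        = -(y^2/(x + y)^2)/(x^2/(x + y)^2) = -y^2/x^2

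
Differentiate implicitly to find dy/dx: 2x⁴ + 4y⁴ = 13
Take d/dx of both sides. Since y is implicitly a function of x, the chain rule attaches a y' = dy/dx factor whenever we differentiate through y.

Set F(x, y) = (left side) − (right side), so the curve is F = 0. Differentiating each term of F:
  d/dx[2x^4] = 8x^3
  d/dx[4y^4] = 16y^3·y'
  d/dx[-13] = 0

Collecting, the y'-free part is the partial derivative in x and the y' coefficient is the partial derivative in y:
  ∂F/∂x = 8x^3
  ∂F/∂y = 16y^3

so d/dx[F(x, y(x))] = ∂F/∂x + (∂F/∂y)·y' = 0. Rearranging,
  dy/dx = -(∂F/∂x)/(∂F/∂y) = -(8x^3)/(16y^3) = -x^3/(2y^3)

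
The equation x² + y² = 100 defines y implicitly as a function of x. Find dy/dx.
Differentiate both sides with respect to x, treating y as y(x). By the chain rule, any term containing y contributes a factor of y' = dy/dx when we differentiate it.

Move every term to one side and write the relation as F(x, y) = 0. Term by term,
  d/dx[x^2] = 2x
  d/dx[y^2] = 2y·y'
  d/dx[-100] = 0

The pieces without y' make up ∂F/∂x and the coefficient of y' is ∂F/∂y:
  ∂F/∂x = 2x,
  ∂F/∂y = 2y.

Since d/dx[F] = ∂F/∂x + (∂F/∂y)·y' = 0, solve for y':
  (∂F/∂y)·y' = -∂F/∂x
  dy/dx = -(∂F/∂x)/(∂F/∂y) = -(2x)/(2y) = -x/y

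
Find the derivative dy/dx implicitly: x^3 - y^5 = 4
Apply d/dx to both sides, remembering that y depends on x. Each occurrence of y therefore brings in a y' = dy/dx via the chain rule.

With F(x, y) equal to the left-hand side minus the right, differentiate F term by term:
  d/dx[x^3] = 3x^2
  d/dx[-y^5] = -5y^4·y'
  d/dx[-4] = 0
Adding these up, d/dx[F] = 0 becomes
  (3x^2) + (-5y^4)·y' = 0,
so isolating y',
  dy/dx = -(3x^2)/(-5y^4) = 3x^2/(5y^4)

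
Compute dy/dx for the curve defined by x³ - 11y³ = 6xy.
Differentiate the relation implicitly: treat y = y(x) and apply the chain rule, so every y-derivative picks up a y' = dy/dx factor.

With everything moved to the left-hand side, differentiate term by term:
  d/dx[x^3] = 3x^2
  d/dx[-6xy] = -6x·y' - 6y
  d/dx[-11y^3] = -33y^2·y'

Separating the contributions that come from x directly and those that come through y:
  without y':      3x^2 - 6y
  multiplying y':  -6x - 33y^2

so (3x^2 - 6y) + (-6x - 33y^2)·y' = 0, and therefore
  dy/dx = -(3x^2 - 6y)/(-6x - 33y^2) = (x^2 - 2y)/(2x + 11y^2)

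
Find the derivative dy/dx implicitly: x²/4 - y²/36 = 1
Differentiate the relation implicitly: treat y = y(x) and apply the chain rule, so every y-derivative picks up a y' = dy/dx factor.

With everything moved to the left-hand side, differentiate term by term:
  d/dx[x^2/4] = x/2
  d/dx[-y^2/36] = -y·y'/18
  d/dx[-1] = 0

Separating the contributions that come from x directly and those that come through y:
  without y':      x/2
  multiplying y':  -y/18

so (x/2) + (-y/18)·y' = 0, and therefore
  dy/dx = -(x/2)/(-y/18) = 9x/y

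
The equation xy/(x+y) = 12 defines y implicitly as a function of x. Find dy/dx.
Apply d/dx to both sides, remembering that y depends on x. Each occurrence of y therefore brings in a y' = dy/dx via the chain rule.

With F(x, y) equal to the left-hand side minus the right, differentiate F term by term:
  d/dx[xy/(x + y)] = xy(-y' - 1)/(x + y)^2 + x·y'/(x + y) + y/(x + y)
  d/dx[-12] = 0
Adding these up, d/dx[F] = 0 becomes
  (-xy/(x + y)^2 + y/(x + y)) + (-xy/(x + y)^2 + x/(x + y))·y' = 0,
so isolating y',
  dy/dx = -(-xy/(x + y)^2 + y/(x + y))/(-xy/(x + y)^2 + x/(x + y))
        = -(y^2/(x + y)^2)/(x^2/(x + y)^2) = -y^2/x^2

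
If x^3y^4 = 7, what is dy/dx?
Take d/dx of both sides. Since y is implicitly a function of x, the chain rule attaches a y' = dy/dx factor whenever we differentiate through y.

Set F(x, y) = (left side) − (right side), so the curve is F = 0. Differentiating each term of F:
  d/dx[x^3y^4] = 4x^3y^3·y' + 3x^2y^4
  d/dx[-7] = 0

Collecting, the y'-free part is the partial derivative in x and the y' coefficient is the partial derivative in y:
  ∂F/∂x = 3x^2y^4
  ∂F/∂y = 4x^3y^3

so d/dx[F(x, y(x))] = ∂F/∂x + (∂F/∂y)·y' = 0. Rearranging,
  dy/dx = -(∂F/∂x)/(∂F/∂y) = -(3x^2y^4)/(4x^3y^3) = -3y/(4x)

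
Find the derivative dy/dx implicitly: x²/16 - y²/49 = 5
Apply d/dx to both sides, remembering that y depends on x. Each occurrence of y therefore brings in a y' = dy/dx via the chain rule.

With F(x, y) equal to the left-hand side minus the right, differentiate F term by term:
  d/dx[x^2/16] = x/8
  d/dx[-y^2/49] = -2y·y'/49
  d/dx[-5] = 0
Adding these up, d/dx[F] = 0 becomes
  (x/8) + (-2y/49)·y' = 0,
so isolating y',
  dy/dx = -(x/8)/(-2y/49) = 49x/(16y)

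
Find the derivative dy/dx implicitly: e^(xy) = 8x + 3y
Take d/dx of both sides. Since y is implicitly a function of x, the chain rule attaches a y' = dy/dx factor whenever we differentiate through y.

Set F(x, y) = (left side) − (right side), so the curve is F = 0. Differentiating each term of F:
  d/dx[-8x] = -8
  d/dx[-3y] = -3·y'
  d/dx[e^(xy)] = (x·y' + y)·e^(xy)

Collecting, the y'-free part is the partial derivative in x and the y' coefficient is the partial derivative in y:
  ∂F/∂x = y·e^(xy) - 8
  ∂F/∂y = x·e^(xy) - 3

so d/dx[F(x, y(x))] = ∂F/∂x + (∂F/∂y)·y' = 0. Rearranging,
  dy/dx = -(∂F/∂x)/(∂F/∂y) = -(y·e^(xy) - 8)/(x·e^(xy) - 3) = (-y·e^(xy) + 8)/(x·e^(xy) - 3)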